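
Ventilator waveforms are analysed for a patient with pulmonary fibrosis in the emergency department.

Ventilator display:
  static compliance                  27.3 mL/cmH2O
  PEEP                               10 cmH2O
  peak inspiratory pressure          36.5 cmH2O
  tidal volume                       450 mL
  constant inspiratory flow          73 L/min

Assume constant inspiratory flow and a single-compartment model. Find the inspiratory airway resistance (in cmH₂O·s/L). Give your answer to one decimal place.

8.2

Flow: 73 L/min ÷ 60 = 1.2167 L/s.
Equation of motion (constant flow): PIP = Vt/C + R·V̇ + PEEP.
R·V̇ = PIP − Vt/C − PEEP = 36.5 − 450/27.3 − 10 = 36.5 − 16.484 − 10 = 10.016 cmH2O.
R = 10.016 / 1.2167 = 8.232 cmH2O·s/L.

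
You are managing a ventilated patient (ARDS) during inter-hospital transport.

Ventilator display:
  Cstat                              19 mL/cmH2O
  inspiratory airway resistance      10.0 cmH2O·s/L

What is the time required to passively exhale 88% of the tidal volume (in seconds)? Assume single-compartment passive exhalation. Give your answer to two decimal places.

τ = R × C = 10.0 × 19 mL/cmH2O = 10.0 × 0.019 L/cmH2O = 0.19 s.
Exhaled fraction f = 1 − e^(−t/τ) → t = −τ·ln(1 − f) = −0.19·ln(0.12) = 0.4029 s.

0.40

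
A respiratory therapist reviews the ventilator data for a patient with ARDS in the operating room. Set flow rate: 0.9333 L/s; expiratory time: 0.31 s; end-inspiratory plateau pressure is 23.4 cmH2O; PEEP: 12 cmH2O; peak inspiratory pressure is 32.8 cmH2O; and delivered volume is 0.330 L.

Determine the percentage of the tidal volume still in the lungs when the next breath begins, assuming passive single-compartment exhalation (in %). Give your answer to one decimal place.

34.5

R = (PIP − Pplat)/V̇ = (32.8 − 23.4) / 0.9333 = 9.4/0.9333 = 10.072 cmH2O·s/L.
C = Vt/(Pplat − PEEP) = 330.0 / (23.4 − 12) = 330.0/11.4 = 28.947 mL/cmH2O.
τ = R × C = 10.072 × 0.02895 L/cmH2O = 0.2916 s.
Fraction remaining at end-expiration = e^(−Te/τ) = e^(−0.31/0.2916) = 0.3454 → 34.54%.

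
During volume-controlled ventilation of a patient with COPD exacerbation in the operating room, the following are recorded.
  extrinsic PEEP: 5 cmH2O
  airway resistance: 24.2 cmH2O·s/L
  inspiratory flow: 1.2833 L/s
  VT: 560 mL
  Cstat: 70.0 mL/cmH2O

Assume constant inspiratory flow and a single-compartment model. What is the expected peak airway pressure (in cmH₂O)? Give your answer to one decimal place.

Equation of motion (constant flow): PIP = Vt/C + R·V̇ + PEEP.
PIP = 560/70.0 + 24.2×1.2833 + 5 = 8.0 + 31.056 + 5 = 44.056 cmH2O.

44.1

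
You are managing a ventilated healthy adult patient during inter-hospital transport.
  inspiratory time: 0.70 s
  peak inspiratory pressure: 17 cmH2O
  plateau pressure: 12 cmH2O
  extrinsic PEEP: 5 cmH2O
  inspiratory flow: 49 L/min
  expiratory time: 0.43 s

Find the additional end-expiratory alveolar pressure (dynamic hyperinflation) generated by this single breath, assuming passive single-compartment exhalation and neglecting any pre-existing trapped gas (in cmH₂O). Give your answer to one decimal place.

Flow: 49 L/min ÷ 60 = 0.8167 L/s.
Vt = flow × Ti = 0.8167 L/s × 0.70 s × 1000 mL/L = 571.69 mL.
R = (PIP − Pplat)/V̇ = (17 − 12) / 0.8167 = 5.0/0.8167 = 6.122 cmH2O·s/L.
C = Vt/(Pplat − PEEP) = 571.69 / (12 − 5) = 571.69/7.0 = 81.67 mL/cmH2O.
τ = R × C = 6.122 × 0.08167 L/cmH2O = 0.5 s.
Fraction remaining = e^(−Te/τ) = e^(−0.43/0.5) = 0.4232; trapped volume = 571.69 × 0.4232 = 241.94 mL.
Additional alveolar pressure from trapping ≈ V_trapped / C = 241.94 / 81.67 = 2.962 cmH2O.

3.0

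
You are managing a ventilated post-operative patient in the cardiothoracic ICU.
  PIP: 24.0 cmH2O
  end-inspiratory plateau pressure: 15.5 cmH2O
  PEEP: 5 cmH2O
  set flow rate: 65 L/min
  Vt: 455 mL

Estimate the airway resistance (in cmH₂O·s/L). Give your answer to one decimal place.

Flow: 65 L/min ÷ 60 = 1.0833 L/s.
Raw = (PIP − Pplat) / flow = (24.0 − 15.5) / 1.0833 = 8.5 / 1.0833 = 7.846 cmH2O·s/L.

7.8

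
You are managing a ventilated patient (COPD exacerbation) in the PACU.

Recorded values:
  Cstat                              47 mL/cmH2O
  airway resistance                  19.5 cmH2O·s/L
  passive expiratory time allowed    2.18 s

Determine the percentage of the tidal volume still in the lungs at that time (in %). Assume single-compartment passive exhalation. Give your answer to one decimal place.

τ = R × C = 19.5 × 47 mL/cmH2O = 19.5 × 0.047 L/cmH2O = 0.9165 s.
Passive exhalation: V(t)/V₀ = e^(−t/τ) = e^(−2.18/0.9165) = 0.09268.
Fraction remaining = 0.09268 → 9.268%.

9.3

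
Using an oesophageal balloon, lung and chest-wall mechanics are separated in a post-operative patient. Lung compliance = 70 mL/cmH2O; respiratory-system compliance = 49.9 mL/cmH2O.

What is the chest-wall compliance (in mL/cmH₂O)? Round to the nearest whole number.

174

1/Ccw = 1/Crs − 1/CL.
1/Ccw = 1/49.9 − 1/70 = 0.005754.
Ccw = 173.79 mL/cmH2O.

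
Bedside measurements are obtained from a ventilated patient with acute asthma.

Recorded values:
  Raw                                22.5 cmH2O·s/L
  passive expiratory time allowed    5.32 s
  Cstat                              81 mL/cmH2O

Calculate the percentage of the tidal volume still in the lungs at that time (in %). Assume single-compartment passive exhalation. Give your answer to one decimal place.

τ = R × C = 22.5 × 81 mL/cmH2O = 22.5 × 0.081 L/cmH2O = 1.823 s.
Passive exhalation: V(t)/V₀ = e^(−t/τ) = e^(−5.32/1.823) = 0.05403.
Fraction remaining = 0.05403 → 5.403%.

5.4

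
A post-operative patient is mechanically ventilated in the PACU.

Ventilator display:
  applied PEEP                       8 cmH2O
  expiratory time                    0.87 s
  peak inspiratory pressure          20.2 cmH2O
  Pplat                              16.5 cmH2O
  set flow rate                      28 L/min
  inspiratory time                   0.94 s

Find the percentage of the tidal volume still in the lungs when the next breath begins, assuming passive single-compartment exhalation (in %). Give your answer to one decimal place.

11.9

Flow: 28 L/min ÷ 60 = 0.4667 L/s.
Vt = flow × Ti = 0.4667 L/s × 0.94 s × 1000 mL/L = 438.7 mL.
R = (PIP − Pplat)/V̇ = (20.2 − 16.5) / 0.4667 = 3.7/0.4667 = 7.928 cmH2O·s/L.
C = Vt/(Pplat − PEEP) = 438.7 / (16.5 − 8) = 438.7/8.5 = 51.612 mL/cmH2O.
τ = R × C = 7.928 × 0.05161 L/cmH2O = 0.4092 s.
Fraction remaining at end-expiration = e^(−Te/τ) = e^(−0.87/0.4092) = 0.1193 → 11.93%.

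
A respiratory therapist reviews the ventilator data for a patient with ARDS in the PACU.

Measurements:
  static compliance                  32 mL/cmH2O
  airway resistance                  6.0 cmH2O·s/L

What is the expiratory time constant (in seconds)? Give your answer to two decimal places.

τ = R × C = 6.0 × 32 mL/cmH2O = 6.0 × 0.032 L/cmH2O = 0.192 s.

0.19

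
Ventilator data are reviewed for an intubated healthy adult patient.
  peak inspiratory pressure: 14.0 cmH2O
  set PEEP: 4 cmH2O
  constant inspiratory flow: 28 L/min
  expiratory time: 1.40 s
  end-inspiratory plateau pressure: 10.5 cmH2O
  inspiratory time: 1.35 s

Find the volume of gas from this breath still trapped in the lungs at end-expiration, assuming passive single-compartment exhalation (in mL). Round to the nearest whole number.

Flow: 28 L/min ÷ 60 = 0.4667 L/s.
Vt = flow × Ti = 0.4667 L/s × 1.35 s × 1000 mL/L = 630.05 mL.
R = (PIP − Pplat)/V̇ = (14.0 − 10.5) / 0.4667 = 3.5/0.4667 = 7.499 cmH2O·s/L.
C = Vt/(Pplat − PEEP) = 630.05 / (10.5 − 4) = 630.05/6.5 = 96.931 mL/cmH2O.
τ = R × C = 7.499 × 0.09693 L/cmH2O = 0.7269 s.
Fraction remaining = e^(−Te/τ) = e^(−1.40/0.7269) = 0.1457.
Trapped volume = 630.05 × 0.1457 = 91.798 mL.

92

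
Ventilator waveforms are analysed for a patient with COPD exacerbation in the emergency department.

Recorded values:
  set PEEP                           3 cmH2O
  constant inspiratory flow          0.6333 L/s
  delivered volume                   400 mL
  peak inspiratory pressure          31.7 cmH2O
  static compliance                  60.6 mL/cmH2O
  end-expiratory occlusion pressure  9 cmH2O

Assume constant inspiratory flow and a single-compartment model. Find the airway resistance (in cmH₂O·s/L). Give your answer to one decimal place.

25.4

Total PEEP = 9 cmH2O (set 3 + intrinsic 6); this is the baseline alveolar pressure.
Equation of motion (constant flow): PIP = Vt/C + R·V̇ + PEEP.
R·V̇ = PIP − Vt/C − PEEP = 31.7 − 400/60.6 − 9 = 31.7 − 6.601 − 9 = 16.099 cmH2O.
R = 16.099 / 0.6333 = 25.421 cmH2O·s/L.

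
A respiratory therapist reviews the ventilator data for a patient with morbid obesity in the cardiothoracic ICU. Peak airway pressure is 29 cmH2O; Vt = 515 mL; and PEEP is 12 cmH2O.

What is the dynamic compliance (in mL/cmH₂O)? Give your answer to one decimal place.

30.3

Dynamic compliance = Vt / (PIP − PEEP) = 515 / (29 − 12) = 515 / 17.0 = 30.294 mL/cmH2O.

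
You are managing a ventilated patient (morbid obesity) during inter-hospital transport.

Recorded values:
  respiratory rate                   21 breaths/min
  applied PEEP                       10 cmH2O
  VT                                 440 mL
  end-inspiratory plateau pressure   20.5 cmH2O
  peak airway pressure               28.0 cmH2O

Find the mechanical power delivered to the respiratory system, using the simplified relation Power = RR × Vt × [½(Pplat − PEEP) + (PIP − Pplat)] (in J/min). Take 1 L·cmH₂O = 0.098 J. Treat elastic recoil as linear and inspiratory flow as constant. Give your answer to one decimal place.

Per-breath work = Vt × [½(Pplat−PEEP) + (PIP−Pplat)] = 0.440 × [0.5×10.5 + 7.5] = 0.440 × 12.75 = 5.61 L·cmH2O.
Power = 21 × 5.61 = 117.81 L·cmH2O/min.
× 0.098 J/(L·cmH2O) → 11.545 J/min.

11.5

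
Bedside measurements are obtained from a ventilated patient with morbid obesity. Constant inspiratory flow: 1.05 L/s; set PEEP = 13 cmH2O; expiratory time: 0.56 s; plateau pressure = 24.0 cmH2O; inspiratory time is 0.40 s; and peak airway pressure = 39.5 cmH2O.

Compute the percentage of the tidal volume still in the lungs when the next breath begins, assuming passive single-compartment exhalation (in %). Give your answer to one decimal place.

Vt = flow × Ti = 1.05 L/s × 0.40 s × 1000 mL/L = 420.0 mL.
R = (PIP − Pplat)/V̇ = (39.5 − 24.0) / 1.05 = 15.5/1.05 = 14.762 cmH2O·s/L.
C = Vt/(Pplat − PEEP) = 420.0 / (24.0 − 13) = 420.0/11.0 = 38.182 mL/cmH2O.
τ = R × C = 14.762 × 0.03818 L/cmH2O = 0.5636 s.
Fraction remaining at end-expiration = e^(−Te/τ) = e^(−0.56/0.5636) = 0.3702 → 37.02%.

37.0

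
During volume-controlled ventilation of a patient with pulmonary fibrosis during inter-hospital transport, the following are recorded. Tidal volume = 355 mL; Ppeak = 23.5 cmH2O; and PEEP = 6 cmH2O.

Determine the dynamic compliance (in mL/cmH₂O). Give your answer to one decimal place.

20.3

Dynamic compliance = Vt / (PIP − PEEP) = 355 / (23.5 − 6) = 355 / 17.5 = 20.286 mL/cmH2O.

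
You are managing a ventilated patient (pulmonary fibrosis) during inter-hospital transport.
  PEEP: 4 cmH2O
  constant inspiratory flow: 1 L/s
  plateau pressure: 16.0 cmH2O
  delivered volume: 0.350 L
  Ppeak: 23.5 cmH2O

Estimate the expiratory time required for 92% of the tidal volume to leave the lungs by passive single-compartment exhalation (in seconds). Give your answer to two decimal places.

R = (PIP − Pplat)/V̇ = (23.5 − 16.0) / 1 = 7.5/1 = 7.5 cmH2O·s/L.
C = Vt/(Pplat − PEEP) = 350.0 / (16.0 − 4) = 350.0/12.0 = 29.167 mL/cmH2O.
τ = R × C = 7.5 × 0.02917 L/cmH2O = 0.2188 s.
t = −τ·ln(1 − 0.92) = −0.2188·ln(0.08) = 0.5526 s.

0.55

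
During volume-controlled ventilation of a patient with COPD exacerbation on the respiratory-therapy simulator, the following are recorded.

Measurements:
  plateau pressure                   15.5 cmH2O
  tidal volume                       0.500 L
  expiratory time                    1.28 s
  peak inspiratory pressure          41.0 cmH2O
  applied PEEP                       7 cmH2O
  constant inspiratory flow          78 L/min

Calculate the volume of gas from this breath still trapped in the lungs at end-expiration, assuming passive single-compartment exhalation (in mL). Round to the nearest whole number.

Flow: 78 L/min ÷ 60 = 1.3 L/s.
R = (PIP − Pplat)/V̇ = (41.0 − 15.5) / 1.3 = 25.5/1.3 = 19.615 cmH2O·s/L.
C = Vt/(Pplat − PEEP) = 500.0 / (15.5 − 7) = 500.0/8.5 = 58.824 mL/cmH2O.
τ = R × C = 19.615 × 0.05882 L/cmH2O = 1.154 s.
Fraction remaining = e^(−Te/τ) = e^(−1.28/1.154) = 0.3298.
Trapped volume = 500.0 × 0.3298 = 164.9 mL.

165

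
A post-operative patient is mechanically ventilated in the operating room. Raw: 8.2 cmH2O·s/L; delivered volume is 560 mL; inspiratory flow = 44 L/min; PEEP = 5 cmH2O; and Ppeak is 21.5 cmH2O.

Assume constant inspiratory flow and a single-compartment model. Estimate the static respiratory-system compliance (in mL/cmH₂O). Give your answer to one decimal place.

Flow: 44 L/min ÷ 60 = 0.7333 L/s.
Equation of motion (constant flow): PIP = Vt/C + R·V̇ + PEEP.
Vt/C = PIP − R·V̇ − PEEP = 21.5 − 8.2×0.7333 − 5 = 21.5 − 6.013 − 5 = 10.487 cmH2O.
C = Vt / 10.487 = 560 / 10.487 = 53.399 mL/cmH2O.

53.4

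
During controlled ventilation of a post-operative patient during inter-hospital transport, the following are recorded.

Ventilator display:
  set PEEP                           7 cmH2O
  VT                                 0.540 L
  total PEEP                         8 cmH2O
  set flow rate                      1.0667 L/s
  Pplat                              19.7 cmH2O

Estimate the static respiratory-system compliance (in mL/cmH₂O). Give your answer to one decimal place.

End-expiratory occlusion gives total PEEP = 8 cmH2O (intrinsic PEEP = 8 − 7 = 1). Use total PEEP for the elastic gradient.
Cstat = Vt / (Pplat − PEEPtotal) = 540 / (19.7 − 8) = 540 / 11.7 = 46.154 mL/cmH2O.

46.2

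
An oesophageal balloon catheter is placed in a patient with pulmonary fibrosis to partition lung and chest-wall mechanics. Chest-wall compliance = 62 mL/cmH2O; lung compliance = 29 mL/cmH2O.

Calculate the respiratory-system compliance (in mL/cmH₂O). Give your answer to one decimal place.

19.8

Lung and chest wall are elastances in series: 1/Crs = 1/CL + 1/Ccw.
1/Crs = 1/29 + 1/62 = 0.05061.
Crs = 19.759 mL/cmH2O.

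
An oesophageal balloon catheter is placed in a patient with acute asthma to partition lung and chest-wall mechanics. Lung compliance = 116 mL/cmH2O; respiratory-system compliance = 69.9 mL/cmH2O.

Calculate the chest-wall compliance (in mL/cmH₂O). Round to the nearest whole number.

176

1/Ccw = 1/Crs − 1/CL.
1/Ccw = 1/69.9 − 1/116 = 0.005685.
Ccw = 175.9 mL/cmH2O.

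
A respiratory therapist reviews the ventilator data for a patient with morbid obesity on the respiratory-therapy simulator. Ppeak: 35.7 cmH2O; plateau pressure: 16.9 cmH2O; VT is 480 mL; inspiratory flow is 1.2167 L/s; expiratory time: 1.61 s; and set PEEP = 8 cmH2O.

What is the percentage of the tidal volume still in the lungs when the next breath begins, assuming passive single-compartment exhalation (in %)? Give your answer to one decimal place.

14.5

R = (PIP − Pplat)/V̇ = (35.7 − 16.9) / 1.2167 = 18.8/1.2167 = 15.452 cmH2O·s/L.
C = Vt/(Pplat − PEEP) = 480.0 / (16.9 − 8) = 480.0/8.9 = 53.933 mL/cmH2O.
τ = R × C = 15.452 × 0.05393 L/cmH2O = 0.8333 s.
Fraction remaining at end-expiration = e^(−Te/τ) = e^(−1.61/0.8333) = 0.1448 → 14.48%.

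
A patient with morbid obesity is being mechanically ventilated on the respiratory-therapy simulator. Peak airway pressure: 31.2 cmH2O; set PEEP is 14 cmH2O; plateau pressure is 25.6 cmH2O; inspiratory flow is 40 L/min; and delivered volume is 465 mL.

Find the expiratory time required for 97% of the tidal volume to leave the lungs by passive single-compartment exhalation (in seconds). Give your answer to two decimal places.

Flow: 40 L/min ÷ 60 = 0.6667 L/s.
R = (PIP − Pplat)/V̇ = (31.2 − 25.6) / 0.6667 = 5.6/0.6667 = 8.4 cmH2O·s/L.
C = Vt/(Pplat − PEEP) = 465.0 / (25.6 − 14) = 465.0/11.6 = 40.086 mL/cmH2O.
τ = R × C = 8.4 × 0.04009 L/cmH2O = 0.3368 s.
t = −τ·ln(1 − 0.97) = −0.3368·ln(0.03) = 1.181 s.

1.18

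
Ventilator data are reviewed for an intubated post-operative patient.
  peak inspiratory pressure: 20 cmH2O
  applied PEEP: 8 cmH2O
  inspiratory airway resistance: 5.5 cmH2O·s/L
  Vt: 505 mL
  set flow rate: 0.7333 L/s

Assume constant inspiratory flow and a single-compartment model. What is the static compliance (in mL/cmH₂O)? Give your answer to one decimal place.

63.4

Equation of motion (constant flow): PIP = Vt/C + R·V̇ + PEEP.
Vt/C = PIP − R·V̇ − PEEP = 20 − 5.5×0.7333 − 8 = 20 − 4.033 − 8 = 7.967 cmH2O.
C = Vt / 7.967 = 505 / 7.967 = 63.386 mL/cmH2O.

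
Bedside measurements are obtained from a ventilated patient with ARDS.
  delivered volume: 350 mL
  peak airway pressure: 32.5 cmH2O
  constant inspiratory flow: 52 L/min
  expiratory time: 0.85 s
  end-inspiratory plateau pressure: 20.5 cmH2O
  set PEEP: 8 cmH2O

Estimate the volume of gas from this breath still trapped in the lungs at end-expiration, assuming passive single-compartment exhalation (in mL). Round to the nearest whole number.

Flow: 52 L/min ÷ 60 = 0.8667 L/s.
R = (PIP − Pplat)/V̇ = (32.5 − 20.5) / 0.8667 = 12.0/0.8667 = 13.846 cmH2O·s/L.
C = Vt/(Pplat − PEEP) = 350.0 / (20.5 − 8) = 350.0/12.5 = 28.0 mL/cmH2O.
τ = R × C = 13.846 × 0.028 L/cmH2O = 0.3877 s.
Fraction remaining = e^(−Te/τ) = e^(−0.85/0.3877) = 0.1116.
Trapped volume = 350.0 × 0.1116 = 39.06 mL.

39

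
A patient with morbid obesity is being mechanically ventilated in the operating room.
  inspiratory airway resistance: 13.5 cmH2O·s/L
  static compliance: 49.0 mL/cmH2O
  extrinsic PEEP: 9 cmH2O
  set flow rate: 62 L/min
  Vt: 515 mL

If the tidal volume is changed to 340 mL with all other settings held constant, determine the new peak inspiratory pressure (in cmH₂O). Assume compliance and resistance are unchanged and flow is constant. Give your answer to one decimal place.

Flow: 62 L/min ÷ 60 = 1.0333 L/s.
PIP = Vt/C + R·V̇ + PEEP (constant-flow equation of motion).
Only the elastic term changes: ΔPIP = ΔVt / C = (340 − 515) / 49.0 = -3.571 cmH2O.
Original PIP = 515/49.0 + 13.5×1.0333 + 9 = 33.46 cmH2O; new PIP = 33.46 + (-3.571) = 29.889 cmH2O.

29.9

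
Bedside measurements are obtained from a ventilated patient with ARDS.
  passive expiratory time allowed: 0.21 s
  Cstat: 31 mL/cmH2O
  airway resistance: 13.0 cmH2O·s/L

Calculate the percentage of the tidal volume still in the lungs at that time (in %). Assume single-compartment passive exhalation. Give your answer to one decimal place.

τ = R × C = 13.0 × 31 mL/cmH2O = 13.0 × 0.031 L/cmH2O = 0.403 s.
Passive exhalation: V(t)/V₀ = e^(−t/τ) = e^(−0.21/0.403) = 0.5939.
Fraction remaining = 0.5939 → 59.39%.

59.4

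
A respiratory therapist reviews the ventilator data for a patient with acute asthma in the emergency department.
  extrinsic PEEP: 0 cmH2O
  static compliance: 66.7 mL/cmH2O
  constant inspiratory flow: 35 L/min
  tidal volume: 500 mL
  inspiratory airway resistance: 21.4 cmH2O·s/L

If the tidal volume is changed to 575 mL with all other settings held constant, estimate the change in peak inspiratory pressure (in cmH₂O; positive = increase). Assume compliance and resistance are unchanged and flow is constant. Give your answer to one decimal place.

PIP = Vt/C + R·V̇ + PEEP (constant-flow equation of motion).
Only the elastic term changes: ΔPIP = ΔVt / C = (575 − 500) / 66.7 = 1.124 cmH2O.

1.1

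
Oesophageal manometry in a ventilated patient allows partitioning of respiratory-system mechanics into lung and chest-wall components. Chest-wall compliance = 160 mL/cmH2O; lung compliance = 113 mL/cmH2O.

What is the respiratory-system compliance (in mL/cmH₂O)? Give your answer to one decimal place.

Lung and chest wall are elastances in series: 1/Crs = 1/CL + 1/Ccw.
1/Crs = 1/113 + 1/160 = 0.0151.
Crs = 66.225 mL/cmH2O.

66.2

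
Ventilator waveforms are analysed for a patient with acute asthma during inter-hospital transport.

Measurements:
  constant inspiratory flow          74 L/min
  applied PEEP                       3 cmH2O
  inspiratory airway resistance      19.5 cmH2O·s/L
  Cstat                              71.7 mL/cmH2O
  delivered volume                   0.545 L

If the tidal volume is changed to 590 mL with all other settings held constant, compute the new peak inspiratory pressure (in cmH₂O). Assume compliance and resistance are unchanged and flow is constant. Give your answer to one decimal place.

35.3

Flow: 74 L/min ÷ 60 = 1.2333 L/s.
PIP = Vt/C + R·V̇ + PEEP (constant-flow equation of motion).
Only the elastic term changes: ΔPIP = ΔVt / C = (590 − 545) / 71.7 = 0.6276 cmH2O.
Original PIP = 545/71.7 + 19.5×1.2333 + 3 = 34.65 cmH2O; new PIP = 34.65 + (0.6276) = 35.278 cmH2O.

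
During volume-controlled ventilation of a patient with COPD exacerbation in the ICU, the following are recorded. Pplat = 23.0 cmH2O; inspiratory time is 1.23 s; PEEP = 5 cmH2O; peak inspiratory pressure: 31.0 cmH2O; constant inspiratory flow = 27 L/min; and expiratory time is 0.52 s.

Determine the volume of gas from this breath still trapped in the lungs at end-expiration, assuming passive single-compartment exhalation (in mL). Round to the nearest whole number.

214

Flow: 27 L/min ÷ 60 = 0.45 L/s.
Vt = flow × Ti = 0.45 L/s × 1.23 s × 1000 mL/L = 553.5 mL.
R = (PIP − Pplat)/V̇ = (31.0 − 23.0) / 0.45 = 8.0/0.45 = 17.778 cmH2O·s/L.
C = Vt/(Pplat − PEEP) = 553.5 / (23.0 − 5) = 553.5/18.0 = 30.75 mL/cmH2O.
τ = R × C = 17.778 × 0.03075 L/cmH2O = 0.5467 s.
Fraction remaining = e^(−Te/τ) = e^(−0.52/0.5467) = 0.3863.
Trapped volume = 553.5 × 0.3863 = 213.82 mL.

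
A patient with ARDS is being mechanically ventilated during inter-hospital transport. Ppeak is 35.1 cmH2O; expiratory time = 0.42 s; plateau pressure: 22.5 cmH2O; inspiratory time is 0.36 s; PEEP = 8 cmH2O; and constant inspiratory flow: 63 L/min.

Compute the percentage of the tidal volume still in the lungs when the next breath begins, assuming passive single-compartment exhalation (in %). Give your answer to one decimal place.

26.1

Flow: 63 L/min ÷ 60 = 1.05 L/s.
Vt = flow × Ti = 1.05 L/s × 0.36 s × 1000 mL/L = 378.0 mL.
R = (PIP − Pplat)/V̇ = (35.1 − 22.5) / 1.05 = 12.6/1.05 = 12.0 cmH2O·s/L.
C = Vt/(Pplat − PEEP) = 378.0 / (22.5 − 8) = 378.0/14.5 = 26.069 mL/cmH2O.
τ = R × C = 12.0 × 0.02607 L/cmH2O = 0.3128 s.
Fraction remaining at end-expiration = e^(−Te/τ) = e^(−0.42/0.3128) = 0.2611 → 26.11%.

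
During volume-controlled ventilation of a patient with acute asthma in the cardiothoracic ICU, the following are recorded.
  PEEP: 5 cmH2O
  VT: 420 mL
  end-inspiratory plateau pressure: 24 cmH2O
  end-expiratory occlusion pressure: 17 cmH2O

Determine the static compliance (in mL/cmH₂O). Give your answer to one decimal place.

60.0

End-expiratory occlusion gives total PEEP = 17 cmH2O (intrinsic PEEP = 17 − 5 = 12). Use total PEEP for the elastic gradient.
Cstat = Vt / (Pplat − PEEPtotal) = 420 / (24 − 17) = 420 / 7.0 = 60.0 mL/cmH2O.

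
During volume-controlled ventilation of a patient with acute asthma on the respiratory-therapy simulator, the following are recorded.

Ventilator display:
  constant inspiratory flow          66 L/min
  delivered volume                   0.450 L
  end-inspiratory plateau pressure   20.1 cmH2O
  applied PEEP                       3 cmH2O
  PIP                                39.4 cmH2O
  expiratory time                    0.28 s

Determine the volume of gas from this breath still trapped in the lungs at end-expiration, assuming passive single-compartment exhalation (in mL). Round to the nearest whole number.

245

Flow: 66 L/min ÷ 60 = 1.1 L/s.
R = (PIP − Pplat)/V̇ = (39.4 − 20.1) / 1.1 = 19.3/1.1 = 17.545 cmH2O·s/L.
C = Vt/(Pplat − PEEP) = 450.0 / (20.1 − 3) = 450.0/17.1 = 26.316 mL/cmH2O.
τ = R × C = 17.545 × 0.02632 L/cmH2O = 0.4618 s.
Fraction remaining = e^(−Te/τ) = e^(−0.28/0.4618) = 0.5454.
Trapped volume = 450.0 × 0.5454 = 245.43 mL.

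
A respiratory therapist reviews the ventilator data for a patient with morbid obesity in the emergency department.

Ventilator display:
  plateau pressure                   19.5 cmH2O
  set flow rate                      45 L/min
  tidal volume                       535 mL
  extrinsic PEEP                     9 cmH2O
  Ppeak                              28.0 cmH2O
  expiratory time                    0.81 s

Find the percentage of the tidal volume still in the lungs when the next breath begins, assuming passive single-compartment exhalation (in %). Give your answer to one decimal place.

Flow: 45 L/min ÷ 60 = 0.75 L/s.
R = (PIP − Pplat)/V̇ = (28.0 − 19.5) / 0.75 = 8.5/0.75 = 11.333 cmH2O·s/L.
C = Vt/(Pplat − PEEP) = 535.0 / (19.5 − 9) = 535.0/10.5 = 50.952 mL/cmH2O.
τ = R × C = 11.333 × 0.05095 L/cmH2O = 0.5774 s.
Fraction remaining at end-expiration = e^(−Te/τ) = e^(−0.81/0.5774) = 0.2459 → 24.59%.

24.6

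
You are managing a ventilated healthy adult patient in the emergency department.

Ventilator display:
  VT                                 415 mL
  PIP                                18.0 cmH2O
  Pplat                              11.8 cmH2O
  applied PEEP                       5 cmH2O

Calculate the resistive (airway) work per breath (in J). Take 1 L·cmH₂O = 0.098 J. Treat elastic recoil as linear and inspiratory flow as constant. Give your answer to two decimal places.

0.25

With constant inspiratory flow the resistive pressure is constant at PIP − Pplat = 18.0 − 11.8 = 6.2 cmH2O, so resistive work = 6.2 × 0.415 = 2.573 L·cmH2O.
× 0.098 J/(L·cmH2O) → 0.2522 J.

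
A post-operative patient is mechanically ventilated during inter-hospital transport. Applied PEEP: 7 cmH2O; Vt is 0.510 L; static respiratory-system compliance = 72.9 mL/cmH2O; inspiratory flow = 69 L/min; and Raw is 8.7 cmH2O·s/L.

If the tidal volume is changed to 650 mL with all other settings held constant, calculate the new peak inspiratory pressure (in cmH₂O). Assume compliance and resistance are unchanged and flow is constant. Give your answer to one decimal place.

Flow: 69 L/min ÷ 60 = 1.15 L/s.
PIP = Vt/C + R·V̇ + PEEP (constant-flow equation of motion).
Only the elastic term changes: ΔPIP = ΔVt / C = (650 − 510) / 72.9 = 1.92 cmH2O.
Original PIP = 510/72.9 + 8.7×1.15 + 7 = 24.001 cmH2O; new PIP = 24.001 + (1.92) = 25.921 cmH2O.

25.9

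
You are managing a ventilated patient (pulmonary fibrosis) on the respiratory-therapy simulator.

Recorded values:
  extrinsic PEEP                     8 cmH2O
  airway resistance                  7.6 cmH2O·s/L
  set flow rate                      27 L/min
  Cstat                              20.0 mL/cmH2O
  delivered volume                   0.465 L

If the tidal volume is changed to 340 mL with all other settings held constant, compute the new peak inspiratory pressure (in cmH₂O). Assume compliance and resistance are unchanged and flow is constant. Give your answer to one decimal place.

28.4

Flow: 27 L/min ÷ 60 = 0.45 L/s.
PIP = Vt/C + R·V̇ + PEEP (constant-flow equation of motion).
Only the elastic term changes: ΔPIP = ΔVt / C = (340 − 465) / 20.0 = -6.25 cmH2O.
Original PIP = 465/20.0 + 7.6×0.45 + 8 = 34.67 cmH2O; new PIP = 34.67 + (-6.25) = 28.42 cmH2O.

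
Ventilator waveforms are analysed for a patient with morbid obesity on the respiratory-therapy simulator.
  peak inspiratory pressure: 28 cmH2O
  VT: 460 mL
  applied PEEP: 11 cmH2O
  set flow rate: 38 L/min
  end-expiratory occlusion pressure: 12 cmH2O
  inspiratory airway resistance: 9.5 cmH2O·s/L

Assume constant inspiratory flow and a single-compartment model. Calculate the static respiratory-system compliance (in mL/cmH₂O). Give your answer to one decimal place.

Flow: 38 L/min ÷ 60 = 0.6333 L/s.
Total PEEP = 12 cmH2O (set 11 + intrinsic 1); this is the baseline alveolar pressure.
Equation of motion (constant flow): PIP = Vt/C + R·V̇ + PEEP.
Vt/C = PIP − R·V̇ − PEEP = 28 − 9.5×0.6333 − 12 = 28 − 6.016 − 12 = 9.984 cmH2O.
C = Vt / 9.984 = 460 / 9.984 = 46.074 mL/cmH2O.

46.1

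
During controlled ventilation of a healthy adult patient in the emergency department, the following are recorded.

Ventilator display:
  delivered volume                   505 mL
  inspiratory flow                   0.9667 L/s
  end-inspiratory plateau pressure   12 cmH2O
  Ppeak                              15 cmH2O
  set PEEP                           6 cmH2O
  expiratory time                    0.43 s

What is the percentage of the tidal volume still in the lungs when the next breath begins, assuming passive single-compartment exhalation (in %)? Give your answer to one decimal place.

R = (PIP − Pplat)/V̇ = (15 − 12) / 0.9667 = 3.0/0.9667 = 3.103 cmH2O·s/L.
C = Vt/(Pplat − PEEP) = 505.0 / (12 − 6) = 505.0/6.0 = 84.167 mL/cmH2O.
τ = R × C = 3.103 × 0.08417 L/cmH2O = 0.2612 s.
Fraction remaining at end-expiration = e^(−Te/τ) = e^(−0.43/0.2612) = 0.1928 → 19.28%.

19.3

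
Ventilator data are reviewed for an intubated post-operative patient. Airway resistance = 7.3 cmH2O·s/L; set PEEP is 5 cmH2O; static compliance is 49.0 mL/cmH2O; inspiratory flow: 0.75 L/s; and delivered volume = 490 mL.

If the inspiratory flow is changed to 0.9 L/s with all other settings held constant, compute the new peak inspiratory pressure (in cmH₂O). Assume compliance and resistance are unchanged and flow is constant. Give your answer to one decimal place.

21.6

PIP = Vt/C + R·V̇ + PEEP (constant-flow equation of motion).
Only the resistive term changes: ΔPIP = R × ΔV̇ = 7.3 × (0.9 − 0.75) = 7.3 × 0.15 = 1.095 cmH2O.
Original PIP = 490/49.0 + 7.3×0.75 + 5 = 20.475 cmH2O; new PIP = 20.475 + (1.095) = 21.57 cmH2O.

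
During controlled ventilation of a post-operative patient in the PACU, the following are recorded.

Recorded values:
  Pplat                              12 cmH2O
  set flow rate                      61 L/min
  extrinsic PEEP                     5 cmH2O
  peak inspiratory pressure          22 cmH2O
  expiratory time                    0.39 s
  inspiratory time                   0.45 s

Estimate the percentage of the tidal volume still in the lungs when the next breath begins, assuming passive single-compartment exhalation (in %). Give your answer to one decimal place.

Flow: 61 L/min ÷ 60 = 1.0167 L/s.
Vt = flow × Ti = 1.0167 L/s × 0.45 s × 1000 mL/L = 457.52 mL.
R = (PIP − Pplat)/V̇ = (22 − 12) / 1.0167 = 10.0/1.0167 = 9.836 cmH2O·s/L.
C = Vt/(Pplat − PEEP) = 457.52 / (12 − 5) = 457.52/7.0 = 65.36 mL/cmH2O.
τ = R × C = 9.836 × 0.06536 L/cmH2O = 0.6429 s.
Fraction remaining at end-expiration = e^(−Te/τ) = e^(−0.39/0.6429) = 0.5452 → 54.52%.

54.5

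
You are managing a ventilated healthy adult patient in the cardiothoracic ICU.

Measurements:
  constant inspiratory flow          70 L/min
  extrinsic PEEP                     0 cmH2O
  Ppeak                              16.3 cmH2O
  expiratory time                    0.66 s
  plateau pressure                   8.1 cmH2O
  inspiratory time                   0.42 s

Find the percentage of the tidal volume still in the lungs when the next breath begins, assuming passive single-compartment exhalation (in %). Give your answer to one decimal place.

Flow: 70 L/min ÷ 60 = 1.1667 L/s.
Vt = flow × Ti = 1.1667 L/s × 0.42 s × 1000 mL/L = 490.01 mL.
R = (PIP − Pplat)/V̇ = (16.3 − 8.1) / 1.1667 = 8.2/1.1667 = 7.028 cmH2O·s/L.
C = Vt/(Pplat − PEEP) = 490.01 / (8.1 − 0) = 490.01/8.1 = 60.495 mL/cmH2O.
τ = R × C = 7.028 × 0.0605 L/cmH2O = 0.4252 s.
Fraction remaining at end-expiration = e^(−Te/τ) = e^(−0.66/0.4252) = 0.2118 → 21.18%.

21.2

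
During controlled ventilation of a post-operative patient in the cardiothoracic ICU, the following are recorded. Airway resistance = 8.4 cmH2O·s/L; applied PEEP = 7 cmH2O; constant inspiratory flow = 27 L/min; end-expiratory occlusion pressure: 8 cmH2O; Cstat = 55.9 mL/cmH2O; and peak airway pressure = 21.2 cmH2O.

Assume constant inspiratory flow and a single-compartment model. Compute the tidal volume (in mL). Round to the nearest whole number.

Flow: 27 L/min ÷ 60 = 0.45 L/s.
Total PEEP = 8 cmH2O (set 7 + intrinsic 1); this is the baseline alveolar pressure.
Equation of motion (constant flow): PIP = Vt/C + R·V̇ + PEEP.
Vt/C = PIP − R·V̇ − PEEP = 21.2 − 3.78 − 8 = 9.42 cmH2O.
Vt = C × 9.42 = 55.9 × 9.42 = 526.58 mL.

527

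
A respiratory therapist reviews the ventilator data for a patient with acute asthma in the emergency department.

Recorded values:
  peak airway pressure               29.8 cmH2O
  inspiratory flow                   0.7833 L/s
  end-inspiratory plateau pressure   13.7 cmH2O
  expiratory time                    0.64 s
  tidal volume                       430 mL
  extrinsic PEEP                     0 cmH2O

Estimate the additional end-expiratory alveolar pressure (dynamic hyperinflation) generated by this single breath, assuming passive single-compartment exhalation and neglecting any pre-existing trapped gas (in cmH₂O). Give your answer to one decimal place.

5.1

R = (PIP − Pplat)/V̇ = (29.8 − 13.7) / 0.7833 = 16.1/0.7833 = 20.554 cmH2O·s/L.
C = Vt/(Pplat − PEEP) = 430.0 / (13.7 − 0) = 430.0/13.7 = 31.387 mL/cmH2O.
τ = R × C = 20.554 × 0.03139 L/cmH2O = 0.6452 s.
Fraction remaining = e^(−Te/τ) = e^(−0.64/0.6452) = 0.3709; trapped volume = 430.0 × 0.3709 = 159.49 mL.
Additional alveolar pressure from trapping ≈ V_trapped / C = 159.49 / 31.387 = 5.081 cmH2O.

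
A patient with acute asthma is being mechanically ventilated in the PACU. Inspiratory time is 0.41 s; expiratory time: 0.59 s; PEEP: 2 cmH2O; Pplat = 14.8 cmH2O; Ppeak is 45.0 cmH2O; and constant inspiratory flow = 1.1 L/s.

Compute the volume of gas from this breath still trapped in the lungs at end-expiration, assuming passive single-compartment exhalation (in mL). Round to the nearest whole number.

Vt = flow × Ti = 1.1 L/s × 0.41 s × 1000 mL/L = 451.0 mL.
R = (PIP − Pplat)/V̇ = (45.0 − 14.8) / 1.1 = 30.2/1.1 = 27.455 cmH2O·s/L.
C = Vt/(Pplat − PEEP) = 451.0 / (14.8 − 2) = 451.0/12.8 = 35.234 mL/cmH2O.
τ = R × C = 27.455 × 0.03523 L/cmH2O = 0.9672 s.
Fraction remaining = e^(−Te/τ) = e^(−0.59/0.9672) = 0.5433.
Trapped volume = 451.0 × 0.5433 = 245.03 mL.

245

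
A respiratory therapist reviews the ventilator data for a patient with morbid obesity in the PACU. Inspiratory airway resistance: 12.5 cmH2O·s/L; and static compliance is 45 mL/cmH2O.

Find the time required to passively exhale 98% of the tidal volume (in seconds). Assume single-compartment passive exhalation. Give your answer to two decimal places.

2.20

τ = R × C = 12.5 × 45 mL/cmH2O = 12.5 × 0.045 L/cmH2O = 0.5625 s.
Exhaled fraction f = 1 − e^(−t/τ) → t = −τ·ln(1 − f) = −0.5625·ln(0.02) = 2.201 s.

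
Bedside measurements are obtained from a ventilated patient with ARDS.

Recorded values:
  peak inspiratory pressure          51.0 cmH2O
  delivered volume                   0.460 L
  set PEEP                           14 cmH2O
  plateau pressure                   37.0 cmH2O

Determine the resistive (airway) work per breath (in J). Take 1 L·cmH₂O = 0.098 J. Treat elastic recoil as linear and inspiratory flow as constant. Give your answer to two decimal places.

0.63

With constant inspiratory flow the resistive pressure is constant at PIP − Pplat = 51.0 − 37.0 = 14.0 cmH2O, so resistive work = 14.0 × 0.460 = 6.44 L·cmH2O.
× 0.098 J/(L·cmH2O) → 0.6311 J.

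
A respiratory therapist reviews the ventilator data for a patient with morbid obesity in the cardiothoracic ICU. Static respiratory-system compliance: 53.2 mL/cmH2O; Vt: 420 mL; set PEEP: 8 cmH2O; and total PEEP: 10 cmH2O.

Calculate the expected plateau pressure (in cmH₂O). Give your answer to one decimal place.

End-expiratory occlusion gives total PEEP = 10 cmH2O (intrinsic PEEP = 10 − 8 = 2). Use total PEEP for the elastic gradient.
Pplat = PEEPtotal + Vt / Cstat = 10 + 420 / 53.2 = 10 + 7.895 = 17.895 cmH2O.

17.9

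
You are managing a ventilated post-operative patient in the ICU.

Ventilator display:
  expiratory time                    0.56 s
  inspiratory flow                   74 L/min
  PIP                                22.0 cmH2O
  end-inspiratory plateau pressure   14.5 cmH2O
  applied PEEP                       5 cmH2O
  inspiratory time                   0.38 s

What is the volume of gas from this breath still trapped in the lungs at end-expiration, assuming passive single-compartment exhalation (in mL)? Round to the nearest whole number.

Flow: 74 L/min ÷ 60 = 1.2333 L/s.
Vt = flow × Ti = 1.2333 L/s × 0.38 s × 1000 mL/L = 468.65 mL.
R = (PIP − Pplat)/V̇ = (22.0 − 14.5) / 1.2333 = 7.5/1.2333 = 6.081 cmH2O·s/L.
C = Vt/(Pplat − PEEP) = 468.65 / (14.5 − 5) = 468.65/9.5 = 49.332 mL/cmH2O.
τ = R × C = 6.081 × 0.04933 L/cmH2O = 0.3 s.
Fraction remaining = e^(−Te/τ) = e^(−0.56/0.3) = 0.1546.
Trapped volume = 468.65 × 0.1546 = 72.453 mL.

72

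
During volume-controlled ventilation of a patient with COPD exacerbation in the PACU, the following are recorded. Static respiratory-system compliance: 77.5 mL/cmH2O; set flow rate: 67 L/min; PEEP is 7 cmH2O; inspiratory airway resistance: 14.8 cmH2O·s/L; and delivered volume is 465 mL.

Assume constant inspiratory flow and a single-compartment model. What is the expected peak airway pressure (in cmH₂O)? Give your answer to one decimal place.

29.5

Flow: 67 L/min ÷ 60 = 1.1167 L/s.
Equation of motion (constant flow): PIP = Vt/C + R·V̇ + PEEP.
PIP = 465/77.5 + 14.8×1.1167 + 7 = 6.0 + 16.527 + 7 = 29.527 cmH2O.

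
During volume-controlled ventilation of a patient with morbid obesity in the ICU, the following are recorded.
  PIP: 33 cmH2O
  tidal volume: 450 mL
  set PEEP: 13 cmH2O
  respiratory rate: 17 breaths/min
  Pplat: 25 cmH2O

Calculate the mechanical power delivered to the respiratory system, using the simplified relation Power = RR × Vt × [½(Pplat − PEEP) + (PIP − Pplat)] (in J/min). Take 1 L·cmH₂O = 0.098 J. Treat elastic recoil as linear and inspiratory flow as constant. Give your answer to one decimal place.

Per-breath work = Vt × [½(Pplat−PEEP) + (PIP−Pplat)] = 0.450 × [0.5×12.0 + 8.0] = 0.450 × 14.0 = 6.3 L·cmH2O.
Power = 17 × 6.3 = 107.1 L·cmH2O/min.
× 0.098 J/(L·cmH2O) → 10.496 J/min.

10.5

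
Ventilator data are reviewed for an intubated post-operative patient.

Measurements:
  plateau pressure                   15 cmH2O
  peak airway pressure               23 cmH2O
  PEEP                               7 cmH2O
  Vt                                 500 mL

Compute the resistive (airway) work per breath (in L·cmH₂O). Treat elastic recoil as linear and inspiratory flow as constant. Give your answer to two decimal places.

4.00

With constant inspiratory flow the resistive pressure is constant at PIP − Pplat = 23 − 15 = 8.0 cmH2O, so resistive work = 8.0 × 0.500 = 4.0 L·cmH2O.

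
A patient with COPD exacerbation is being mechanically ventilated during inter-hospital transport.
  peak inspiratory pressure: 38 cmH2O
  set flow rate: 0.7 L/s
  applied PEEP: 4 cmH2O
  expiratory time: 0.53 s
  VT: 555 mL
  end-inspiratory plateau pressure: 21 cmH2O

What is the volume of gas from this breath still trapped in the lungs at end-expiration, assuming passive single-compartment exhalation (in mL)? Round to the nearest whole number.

284

R = (PIP − Pplat)/V̇ = (38 − 21) / 0.7 = 17.0/0.7 = 24.286 cmH2O·s/L.
C = Vt/(Pplat − PEEP) = 555.0 / (21 − 4) = 555.0/17.0 = 32.647 mL/cmH2O.
τ = R × C = 24.286 × 0.03265 L/cmH2O = 0.7929 s.
Fraction remaining = e^(−Te/τ) = e^(−0.53/0.7929) = 0.5125.
Trapped volume = 555.0 × 0.5125 = 284.44 mL.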